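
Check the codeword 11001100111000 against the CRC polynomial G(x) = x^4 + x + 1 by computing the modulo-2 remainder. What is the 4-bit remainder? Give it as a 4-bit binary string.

0000

Modulo-2 division of 11001100111000 by 10011:
  pos 0: 11001 XOR 10011 = 01010
  pos 1: 10101 XOR 10011 = 00110
  pos 3: 11000 XOR 10011 = 01011
  pos 4: 10111 XOR 10011 = 00100
  pos 6: 10011 XOR 10011 = 00000
Remainder = 0000 (zero — the frame passes the CRC check).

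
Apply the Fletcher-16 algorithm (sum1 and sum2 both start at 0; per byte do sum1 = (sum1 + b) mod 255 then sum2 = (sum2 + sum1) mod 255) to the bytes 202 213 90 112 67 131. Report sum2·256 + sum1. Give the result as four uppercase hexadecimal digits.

B232

Running sums (mod 255):
  after byte 0 (202): sum1=202, sum2=202
  after byte 1 (213): sum1=160, sum2=107
  after byte 2 (90): sum1=250, sum2=102
  after byte 3 (112): sum1=107, sum2=209
  after byte 4 (67): sum1=174, sum2=128
  after byte 5 (131): sum1=50, sum2=178
Checksum = sum2·256 + sum1 = 178·256 + 50 = 45618 = 0xB232.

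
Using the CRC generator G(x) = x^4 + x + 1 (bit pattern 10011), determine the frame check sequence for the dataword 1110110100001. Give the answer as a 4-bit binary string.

0010

Append 4 zeros: 11101101000010000. Divide by 10011 (XOR where the leading bit is 1):
  pos 0: 11101 XOR 10011 = 01110
  pos 1: 11101 XOR 10011 = 01110
  pos 2: 11100 XOR 10011 = 01111
  pos 3: 11111 XOR 10011 = 01100
  pos 4: 11000 XOR 10011 = 01011
  pos 5: 10110 XOR 10011 = 00101
  pos 7: 10100 XOR 10011 = 00111
  pos 9: 11110 XOR 10011 = 01101
  pos 10: 11010 XOR 10011 = 01001
  pos 11: 10010 XOR 10011 = 00001
Remainder (last 4 bits) = 0010. This is the CRC / FCS.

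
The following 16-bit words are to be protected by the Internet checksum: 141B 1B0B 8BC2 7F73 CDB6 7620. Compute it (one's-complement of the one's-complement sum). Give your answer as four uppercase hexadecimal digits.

One's-complement addition (fold any carry out of bit 15 back into bit 0):
  0x141B + 0x1B0B = 0x02F26
  0x2F26 + 0x8BC2 = 0x0BAE8
  0xBAE8 + 0x7F73 = 0x13A5B → wrap carry → 0x3A5C
  0x3A5C + 0xCDB6 = 0x10812 → wrap carry → 0x0813
  0x0813 + 0x7620 = 0x07E33
One's-complement sum = 0x7E33.
Checksum = ~0x7E33 & 0xFFFF = 0x81CC.

81CC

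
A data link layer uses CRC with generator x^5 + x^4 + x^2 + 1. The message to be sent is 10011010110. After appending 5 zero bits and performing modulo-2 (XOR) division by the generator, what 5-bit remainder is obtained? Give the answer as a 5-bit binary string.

11110

Append 5 zeros: 1001101011000000. Divide by 110101 (XOR where the leading bit is 1):
  pos 0: 100110 XOR 110101 = 010011
  pos 1: 100111 XOR 110101 = 010010
  pos 2: 100100 XOR 110101 = 010001
  pos 3: 100011 XOR 110101 = 010110
  pos 4: 101101 XOR 110101 = 011000
  pos 5: 110000 XOR 110101 = 000101
  pos 8: 101000 XOR 110101 = 011101
  pos 9: 111010 XOR 110101 = 001111
Remainder (last 5 bits) = 11110. This is the CRC / FCS.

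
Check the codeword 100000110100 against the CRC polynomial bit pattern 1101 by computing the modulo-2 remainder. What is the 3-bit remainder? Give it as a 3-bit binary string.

Modulo-2 division of 100000110100 by 1101:
  pos 0: 1000 XOR 1101 = 0101
  pos 1: 1010 XOR 1101 = 0111
  pos 2: 1110 XOR 1101 = 0011
  pos 4: 1111 XOR 1101 = 0010
  pos 6: 1001 XOR 1101 = 0100
  pos 7: 1000 XOR 1101 = 0101
  pos 8: 1010 XOR 1101 = 0111
Remainder = 111 (nonzero — an error is detected).

111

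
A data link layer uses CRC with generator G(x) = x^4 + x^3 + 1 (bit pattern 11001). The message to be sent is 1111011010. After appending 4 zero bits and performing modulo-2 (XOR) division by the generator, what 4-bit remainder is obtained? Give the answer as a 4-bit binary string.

0000

Append 4 zeros: 11110110100000. Divide by 11001 (XOR where the leading bit is 1):
  pos 0: 11110 XOR 11001 = 00111
  pos 2: 11111 XOR 11001 = 00110
  pos 4: 11001 XOR 11001 = 00000
Remainder (last 4 bits) = 0000. This is the CRC / FCS.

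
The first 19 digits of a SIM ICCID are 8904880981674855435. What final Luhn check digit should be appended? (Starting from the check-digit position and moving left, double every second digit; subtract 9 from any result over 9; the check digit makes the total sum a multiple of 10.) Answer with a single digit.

Partial digits right→left: 5 3 4 5 5 8 4 7 6 1 8 9 0 8 8 4 0 9 8
Double every second digit counting from the check-digit position (so the 1st, 3rd, 5th, ... of the partial from the right).
  doubled (with −9 where >9): 1 8 1 8 3 7 0 7 0 7 → sum 42
  kept as-is: 3 5 8 7 1 9 8 4 9 → sum 54
Total = 42 + 54 = 96.
Check digit = (10 − (96 mod 10)) mod 10 = 4.

4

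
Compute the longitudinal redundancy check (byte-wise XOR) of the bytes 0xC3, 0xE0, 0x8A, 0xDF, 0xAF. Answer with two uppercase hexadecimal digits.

D9

XOR the bytes together:
  start with 0xC3
  0xC3 ⊕ 0xE0 = 0x23
  0x23 ⊕ 0x8A = 0xA9
  0xA9 ⊕ 0xDF = 0x76
  0x76 ⊕ 0xAF = 0xD9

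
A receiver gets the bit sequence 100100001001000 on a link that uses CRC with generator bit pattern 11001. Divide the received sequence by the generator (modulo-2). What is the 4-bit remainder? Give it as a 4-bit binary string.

0110

Modulo-2 division of 100100001001000 by 11001:
  pos 0: 10010 XOR 11001 = 01011
  pos 1: 10110 XOR 11001 = 01111
  pos 2: 11110 XOR 11001 = 00111
  pos 4: 11101 XOR 11001 = 00100
  pos 6: 10000 XOR 11001 = 01001
  pos 7: 10011 XOR 11001 = 01010
  pos 8: 10100 XOR 11001 = 01101
  pos 9: 11010 XOR 11001 = 00011
Remainder = 0110 (nonzero — an error is detected).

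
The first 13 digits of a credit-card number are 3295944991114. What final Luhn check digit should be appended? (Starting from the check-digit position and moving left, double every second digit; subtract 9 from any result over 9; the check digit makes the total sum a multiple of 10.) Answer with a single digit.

7

Partial digits right→left: 4 1 1 1 9 9 4 4 9 5 9 2 3
Double every second digit counting from the check-digit position (so the 1st, 3rd, 5th, ... of the partial from the right).
  doubled (with −9 where >9): 8 2 9 8 9 9 6 → sum 51
  kept as-is: 1 1 9 4 5 2 → sum 22
Total = 51 + 22 = 73.
Check digit = (10 − (73 mod 10)) mod 10 = 7.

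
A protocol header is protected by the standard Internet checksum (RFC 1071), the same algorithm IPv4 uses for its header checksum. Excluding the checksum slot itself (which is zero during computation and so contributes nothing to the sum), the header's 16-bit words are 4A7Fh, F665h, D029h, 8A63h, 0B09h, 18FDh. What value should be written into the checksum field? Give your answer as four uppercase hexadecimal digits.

One's-complement addition (fold any carry out of bit 15 back into bit 0):
  0x4A7F + 0xF665 = 0x140E4 → wrap carry → 0x40E5
  0x40E5 + 0xD029 = 0x1110E → wrap carry → 0x110F
  0x110F + 0x8A63 = 0x09B72
  0x9B72 + 0x0B09 = 0x0A67B
  0xA67B + 0x18FD = 0x0BF78
One's-complement sum = 0xBF78.
Checksum = ~0xBF78 & 0xFFFF = 0x4087.

4087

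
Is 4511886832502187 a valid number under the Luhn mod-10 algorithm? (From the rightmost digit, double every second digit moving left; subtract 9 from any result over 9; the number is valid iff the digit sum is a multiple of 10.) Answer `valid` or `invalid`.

From the right, keep odd positions and double even positions (subtract 9 from any doubled value over 9):
  doubled (positions 2,4,...): 7 4 1 6 3 7 2 8 → sum 38
  kept (positions 1,3,...): 7 1 0 2 8 8 1 5 → sum 32
Total = 70.
70 mod 10 = 0, so the number is valid.

valid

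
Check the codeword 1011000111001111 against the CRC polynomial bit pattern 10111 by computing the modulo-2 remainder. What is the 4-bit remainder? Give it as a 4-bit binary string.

0000

Modulo-2 division of 1011000111001111 by 10111:
  pos 0: 10110 XOR 10111 = 00001
  pos 4: 10011 XOR 10111 = 00100
  pos 6: 10010 XOR 10111 = 00101
  pos 8: 10101 XOR 10111 = 00010
  pos 11: 10111 XOR 10111 = 00000
Remainder = 0000 (zero — the frame passes the CRC check).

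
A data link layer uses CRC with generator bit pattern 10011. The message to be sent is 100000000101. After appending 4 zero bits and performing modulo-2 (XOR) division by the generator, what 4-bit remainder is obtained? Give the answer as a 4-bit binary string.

Append 4 zeros: 1000000001010000. Divide by 10011 (XOR where the leading bit is 1):
  pos 0: 10000 XOR 10011 = 00011
  pos 3: 11000 XOR 10011 = 01011
  pos 4: 10110 XOR 10011 = 00101
  pos 6: 10110 XOR 10011 = 00101
  pos 8: 10110 XOR 10011 = 00101
  pos 10: 10100 XOR 10011 = 00111
Remainder (last 4 bits) = 1110. This is the CRC / FCS.

1110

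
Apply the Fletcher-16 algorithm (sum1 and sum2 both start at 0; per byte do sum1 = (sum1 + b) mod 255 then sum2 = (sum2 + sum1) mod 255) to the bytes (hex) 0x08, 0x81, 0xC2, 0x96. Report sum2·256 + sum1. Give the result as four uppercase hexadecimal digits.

Running sums (mod 255):
  after byte 0 (0x08): sum1=8, sum2=8
  after byte 1 (0x81): sum1=137, sum2=145
  after byte 2 (0xC2): sum1=76, sum2=221
  after byte 3 (0x96): sum1=226, sum2=192
Checksum = sum2·256 + sum1 = 192·256 + 226 = 49378 = 0xC0E2.

C0E2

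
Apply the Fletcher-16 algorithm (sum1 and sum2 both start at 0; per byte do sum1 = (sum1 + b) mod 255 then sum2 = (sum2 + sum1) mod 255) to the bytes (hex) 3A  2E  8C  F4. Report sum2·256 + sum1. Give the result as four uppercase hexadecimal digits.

Running sums (mod 255):
  after byte 0 (3A): sum1=58, sum2=58
  after byte 1 (2E): sum1=104, sum2=162
  after byte 2 (8C): sum1=244, sum2=151
  after byte 3 (F4): sum1=233, sum2=129
Checksum = sum2·256 + sum1 = 129·256 + 233 = 33257 = 0x81E9.

81E9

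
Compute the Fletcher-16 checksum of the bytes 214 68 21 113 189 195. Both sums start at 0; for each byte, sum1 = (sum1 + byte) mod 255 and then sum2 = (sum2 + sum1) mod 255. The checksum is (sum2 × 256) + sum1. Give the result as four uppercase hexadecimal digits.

Running sums (mod 255):
  after byte 0 (214): sum1=214, sum2=214
  after byte 1 (68): sum1=27, sum2=241
  after byte 2 (21): sum1=48, sum2=34
  after byte 3 (113): sum1=161, sum2=195
  after byte 4 (189): sum1=95, sum2=35
  after byte 5 (195): sum1=35, sum2=70
Checksum = sum2·256 + sum1 = 70·256 + 35 = 17955 = 0x4623.

4623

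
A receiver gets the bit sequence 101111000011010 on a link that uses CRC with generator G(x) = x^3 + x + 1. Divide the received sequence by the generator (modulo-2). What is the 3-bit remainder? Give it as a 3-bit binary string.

Modulo-2 division of 101111000011010 by 1011:
  pos 0: 1011 XOR 1011 = 0000
  pos 4: 1100 XOR 1011 = 0111
  pos 5: 1110 XOR 1011 = 0101
  pos 6: 1010 XOR 1011 = 0001
  pos 9: 1110 XOR 1011 = 0101
  pos 10: 1011 XOR 1011 = 0000
Remainder = 000 (zero — the frame passes the CRC check).

000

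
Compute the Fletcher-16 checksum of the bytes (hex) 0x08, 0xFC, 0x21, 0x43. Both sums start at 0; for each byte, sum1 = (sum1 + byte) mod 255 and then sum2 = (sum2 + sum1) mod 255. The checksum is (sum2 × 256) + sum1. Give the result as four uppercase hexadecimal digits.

9C69

Running sums (mod 255):
  after byte 0 (0x08): sum1=8, sum2=8
  after byte 1 (0xFC): sum1=5, sum2=13
  after byte 2 (0x21): sum1=38, sum2=51
  after byte 3 (0x43): sum1=105, sum2=156
Checksum = sum2·256 + sum1 = 156·256 + 105 = 40041 = 0x9C69.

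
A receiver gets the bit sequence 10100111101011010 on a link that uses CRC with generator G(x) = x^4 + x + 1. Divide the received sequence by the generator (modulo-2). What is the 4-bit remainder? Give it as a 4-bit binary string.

1000

Modulo-2 division of 10100111101011010 by 10011:
  pos 0: 10100 XOR 10011 = 00111
  pos 2: 11111 XOR 10011 = 01100
  pos 3: 11001 XOR 10011 = 01010
  pos 4: 10101 XOR 10011 = 00110
  pos 6: 11001 XOR 10011 = 01010
  pos 7: 10100 XOR 10011 = 00111
  pos 9: 11111 XOR 10011 = 01100
  pos 10: 11000 XOR 10011 = 01011
  pos 11: 10111 XOR 10011 = 00100
Remainder = 1000 (nonzero — an error is detected).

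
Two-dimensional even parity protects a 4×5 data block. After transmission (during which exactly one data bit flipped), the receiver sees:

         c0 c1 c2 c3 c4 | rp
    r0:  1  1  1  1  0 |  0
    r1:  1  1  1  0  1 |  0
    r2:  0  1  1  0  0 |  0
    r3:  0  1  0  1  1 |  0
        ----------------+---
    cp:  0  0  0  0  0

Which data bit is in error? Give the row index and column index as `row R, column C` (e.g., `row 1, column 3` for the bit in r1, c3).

Recompute each row's even parity and compare to rp:
  r0: data parity 0, sent rp 0 → ok
  r1: data parity 0, sent rp 0 → ok
  r2: data parity 0, sent rp 0 → ok
  r3: data parity 1, sent rp 0 → mismatch
Recompute each column's even parity and compare to cp:
  c0: data parity 0, sent cp 0 → ok
  c1: data parity 0, sent cp 0 → ok
  c2: data parity 1, sent cp 0 → mismatch
  c3: data parity 0, sent cp 0 → ok
  c4: data parity 0, sent cp 0 → ok
Exactly one row (r3) and one column (c2) fail → the flipped bit is at their intersection.

row 3, column 2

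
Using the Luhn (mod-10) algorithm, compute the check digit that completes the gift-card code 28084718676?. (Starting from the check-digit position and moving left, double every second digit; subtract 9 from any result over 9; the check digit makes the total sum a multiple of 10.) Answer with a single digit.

2

Partial digits right→left: 6 7 6 8 1 7 4 8 0 8 2
Double every second digit counting from the check-digit position (so the 1st, 3rd, 5th, ... of the partial from the right).
  doubled (with −9 where >9): 3 3 2 8 0 4 → sum 20
  kept as-is: 7 8 7 8 8 → sum 38
Total = 20 + 38 = 58.
Check digit = (10 − (58 mod 10)) mod 10 = 2.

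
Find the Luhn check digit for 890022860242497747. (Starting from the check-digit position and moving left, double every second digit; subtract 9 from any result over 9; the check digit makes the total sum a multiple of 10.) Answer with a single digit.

0

Partial digits right→left: 7 4 7 7 9 4 2 4 2 0 6 8 2 2 0 0 9 8
Double every second digit counting from the check-digit position (so the 1st, 3rd, 5th, ... of the partial from the right).
  doubled (with −9 where >9): 5 5 9 4 4 3 4 0 9 → sum 43
  kept as-is: 4 7 4 4 0 8 2 0 8 → sum 37
Total = 43 + 37 = 80.
Check digit = (10 − (80 mod 10)) mod 10 = 0.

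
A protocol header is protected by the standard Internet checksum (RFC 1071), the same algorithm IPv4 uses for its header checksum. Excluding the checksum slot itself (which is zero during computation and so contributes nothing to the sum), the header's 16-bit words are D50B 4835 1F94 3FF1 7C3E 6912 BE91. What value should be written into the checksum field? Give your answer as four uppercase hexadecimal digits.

DF56

One's-complement addition (fold any carry out of bit 15 back into bit 0):
  0xD50B + 0x4835 = 0x11D40 → wrap carry → 0x1D41
  0x1D41 + 0x1F94 = 0x03CD5
  0x3CD5 + 0x3FF1 = 0x07CC6
  0x7CC6 + 0x7C3E = 0x0F904
  0xF904 + 0x6912 = 0x16216 → wrap carry → 0x6217
  0x6217 + 0xBE91 = 0x120A8 → wrap carry → 0x20A9
One's-complement sum = 0x20A9.
Checksum = ~0x20A9 & 0xFFFF = 0xDF56.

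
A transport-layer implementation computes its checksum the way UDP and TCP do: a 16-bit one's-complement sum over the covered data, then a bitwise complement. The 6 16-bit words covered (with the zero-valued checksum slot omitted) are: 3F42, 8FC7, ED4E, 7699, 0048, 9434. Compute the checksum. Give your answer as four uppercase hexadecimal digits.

3891

One's-complement addition (fold any carry out of bit 15 back into bit 0):
  0x3F42 + 0x8FC7 = 0x0CF09
  0xCF09 + 0xED4E = 0x1BC57 → wrap carry → 0xBC58
  0xBC58 + 0x7699 = 0x132F1 → wrap carry → 0x32F2
  0x32F2 + 0x0048 = 0x0333A
  0x333A + 0x9434 = 0x0C76E
One's-complement sum = 0xC76E.
Checksum = ~0xC76E & 0xFFFF = 0x3891.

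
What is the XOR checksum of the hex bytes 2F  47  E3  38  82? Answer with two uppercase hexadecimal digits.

31

XOR the bytes together:
  start with 0x2F
  0x2F ⊕ 0x47 = 0x68
  0x68 ⊕ 0xE3 = 0x8B
  0x8B ⊕ 0x38 = 0xB3
  0xB3 ⊕ 0x82 = 0x31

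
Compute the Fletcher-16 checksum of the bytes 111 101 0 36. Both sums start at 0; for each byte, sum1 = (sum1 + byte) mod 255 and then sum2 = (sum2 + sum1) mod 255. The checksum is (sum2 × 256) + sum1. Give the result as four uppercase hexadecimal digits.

12F8

Running sums (mod 255):
  after byte 0 (111): sum1=111, sum2=111
  after byte 1 (101): sum1=212, sum2=68
  after byte 2 (0): sum1=212, sum2=25
  after byte 3 (36): sum1=248, sum2=18
Checksum = sum2·256 + sum1 = 18·256 + 248 = 4856 = 0x12F8.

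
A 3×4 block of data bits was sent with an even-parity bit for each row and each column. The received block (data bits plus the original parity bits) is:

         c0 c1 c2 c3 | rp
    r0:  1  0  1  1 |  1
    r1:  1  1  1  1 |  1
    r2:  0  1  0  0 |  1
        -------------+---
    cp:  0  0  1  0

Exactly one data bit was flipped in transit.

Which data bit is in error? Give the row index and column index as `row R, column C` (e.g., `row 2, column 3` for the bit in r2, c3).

row 1, column 2

Recompute each row's even parity and compare to rp:
  r0: data parity 1, sent rp 1 → ok
  r1: data parity 0, sent rp 1 → mismatch
  r2: data parity 1, sent rp 1 → ok
Recompute each column's even parity and compare to cp:
  c0: data parity 0, sent cp 0 → ok
  c1: data parity 0, sent cp 0 → ok
  c2: data parity 0, sent cp 1 → mismatch
  c3: data parity 0, sent cp 0 → ok
Exactly one row (r1) and one column (c2) fail → the flipped bit is at their intersection.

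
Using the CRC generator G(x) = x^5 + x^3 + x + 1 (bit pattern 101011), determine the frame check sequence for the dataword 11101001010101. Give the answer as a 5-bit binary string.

00110

Append 5 zeros: 1110100101010100000. Divide by 101011 (XOR where the leading bit is 1):
  pos 0: 111010 XOR 101011 = 010001
  pos 1: 100010 XOR 101011 = 001001
  pos 3: 100110 XOR 101011 = 001101
  pos 5: 110110 XOR 101011 = 011101
  pos 6: 111011 XOR 101011 = 010000
  pos 7: 100000 XOR 101011 = 001011
  pos 9: 101110 XOR 101011 = 000101
  pos 12: 101000 XOR 101011 = 000011
Remainder (last 5 bits) = 00110. This is the CRC / FCS.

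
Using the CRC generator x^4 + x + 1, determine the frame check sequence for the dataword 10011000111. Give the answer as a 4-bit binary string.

1001

Append 4 zeros: 100110001110000. Divide by 10011 (XOR where the leading bit is 1):
  pos 0: 10011 XOR 10011 = 00000
  pos 8: 11100 XOR 10011 = 01111
  pos 9: 11110 XOR 10011 = 01101
  pos 10: 11010 XOR 10011 = 01001
Remainder (last 4 bits) = 1001. This is the CRC / FCS.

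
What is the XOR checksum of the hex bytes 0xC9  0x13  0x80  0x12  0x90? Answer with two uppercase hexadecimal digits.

D8

XOR the bytes together:
  start with 0xC9
  0xC9 ⊕ 0x13 = 0xDA
  0xDA ⊕ 0x80 = 0x5A
  0x5A ⊕ 0x12 = 0x48
  0x48 ⊕ 0x90 = 0xD8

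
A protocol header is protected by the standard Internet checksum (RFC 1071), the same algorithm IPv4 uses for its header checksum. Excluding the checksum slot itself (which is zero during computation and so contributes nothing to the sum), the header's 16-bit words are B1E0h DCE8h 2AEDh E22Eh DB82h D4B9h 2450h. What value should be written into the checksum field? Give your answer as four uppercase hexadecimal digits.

One's-complement addition (fold any carry out of bit 15 back into bit 0):
  0xB1E0 + 0xDCE8 = 0x18EC8 → wrap carry → 0x8EC9
  0x8EC9 + 0x2AED = 0x0B9B6
  0xB9B6 + 0xE22E = 0x19BE4 → wrap carry → 0x9BE5
  0x9BE5 + 0xDB82 = 0x17767 → wrap carry → 0x7768
  0x7768 + 0xD4B9 = 0x14C21 → wrap carry → 0x4C22
  0x4C22 + 0x2450 = 0x07072
One's-complement sum = 0x7072.
Checksum = ~0x7072 & 0xFFFF = 0x8F8D.

8F8D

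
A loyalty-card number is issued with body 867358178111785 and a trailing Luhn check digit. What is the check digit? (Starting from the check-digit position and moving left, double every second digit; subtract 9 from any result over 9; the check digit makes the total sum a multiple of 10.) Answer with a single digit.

Partial digits right→left: 5 8 7 1 1 1 8 7 1 8 5 3 7 6 8
Double every second digit counting from the check-digit position (so the 1st, 3rd, 5th, ... of the partial from the right).
  doubled (with −9 where >9): 1 5 2 7 2 1 5 7 → sum 30
  kept as-is: 8 1 1 7 8 3 6 → sum 34
Total = 30 + 34 = 64.
Check digit = (10 − (64 mod 10)) mod 10 = 6.

6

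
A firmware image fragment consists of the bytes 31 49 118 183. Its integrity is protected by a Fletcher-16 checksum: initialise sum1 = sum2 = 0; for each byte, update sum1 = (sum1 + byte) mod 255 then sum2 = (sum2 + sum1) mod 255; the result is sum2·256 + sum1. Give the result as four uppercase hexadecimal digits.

B47E

Running sums (mod 255):
  after byte 0 (31): sum1=31, sum2=31
  after byte 1 (49): sum1=80, sum2=111
  after byte 2 (118): sum1=198, sum2=54
  after byte 3 (183): sum1=126, sum2=180
Checksum = sum2·256 + sum1 = 180·256 + 126 = 46206 = 0xB47E.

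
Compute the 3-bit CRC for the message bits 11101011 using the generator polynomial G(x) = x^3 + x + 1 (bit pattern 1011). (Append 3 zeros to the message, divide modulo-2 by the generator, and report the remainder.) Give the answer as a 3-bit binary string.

Append 3 zeros: 11101011000. Divide by 1011 (XOR where the leading bit is 1):
  pos 0: 1110 XOR 1011 = 0101
  pos 1: 1011 XOR 1011 = 0000
  pos 6: 1100 XOR 1011 = 0111
  pos 7: 1110 XOR 1011 = 0101
Remainder (last 3 bits) = 101. This is the CRC / FCS.

101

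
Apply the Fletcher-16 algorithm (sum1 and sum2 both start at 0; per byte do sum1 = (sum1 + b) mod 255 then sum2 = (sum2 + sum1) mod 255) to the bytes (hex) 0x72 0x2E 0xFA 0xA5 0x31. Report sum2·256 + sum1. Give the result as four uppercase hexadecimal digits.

Running sums (mod 255):
  after byte 0 (0x72): sum1=114, sum2=114
  after byte 1 (0x2E): sum1=160, sum2=19
  after byte 2 (0xFA): sum1=155, sum2=174
  after byte 3 (0xA5): sum1=65, sum2=239
  after byte 4 (0x31): sum1=114, sum2=98
Checksum = sum2·256 + sum1 = 98·256 + 114 = 25202 = 0x6272.

6272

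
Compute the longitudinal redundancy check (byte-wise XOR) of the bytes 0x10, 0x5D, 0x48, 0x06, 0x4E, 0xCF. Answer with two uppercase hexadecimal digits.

82

XOR the bytes together:
  start with 0x10
  0x10 ⊕ 0x5D = 0x4D
  0x4D ⊕ 0x48 = 0x05
  0x05 ⊕ 0x06 = 0x03
  0x03 ⊕ 0x4E = 0x4D
  0x4D ⊕ 0xCF = 0x82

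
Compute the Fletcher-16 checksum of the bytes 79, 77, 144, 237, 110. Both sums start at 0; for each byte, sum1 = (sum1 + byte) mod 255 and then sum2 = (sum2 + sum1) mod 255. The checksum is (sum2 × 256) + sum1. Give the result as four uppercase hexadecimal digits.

Running sums (mod 255):
  after byte 0 (79): sum1=79, sum2=79
  after byte 1 (77): sum1=156, sum2=235
  after byte 2 (144): sum1=45, sum2=25
  after byte 3 (237): sum1=27, sum2=52
  after byte 4 (110): sum1=137, sum2=189
Checksum = sum2·256 + sum1 = 189·256 + 137 = 48521 = 0xBD89.

BD89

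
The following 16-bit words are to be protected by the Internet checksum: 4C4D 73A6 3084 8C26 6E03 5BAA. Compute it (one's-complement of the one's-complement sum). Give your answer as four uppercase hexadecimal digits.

B9B3

One's-complement addition (fold any carry out of bit 15 back into bit 0):
  0x4C4D + 0x73A6 = 0x0BFF3
  0xBFF3 + 0x3084 = 0x0F077
  0xF077 + 0x8C26 = 0x17C9D → wrap carry → 0x7C9E
  0x7C9E + 0x6E03 = 0x0EAA1
  0xEAA1 + 0x5BAA = 0x1464B → wrap carry → 0x464C
One's-complement sum = 0x464C.
Checksum = ~0x464C & 0xFFFF = 0xB9B3.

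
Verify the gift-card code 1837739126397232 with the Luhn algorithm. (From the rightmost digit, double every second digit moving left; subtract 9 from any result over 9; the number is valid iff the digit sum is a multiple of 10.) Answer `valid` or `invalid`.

invalid

From the right, keep odd positions and double even positions (subtract 9 from any doubled value over 9):
  doubled (positions 2,4,...): 6 5 6 4 9 5 6 2 → sum 43
  kept (positions 1,3,...): 2 2 9 6 1 3 7 8 → sum 38
Total = 81.
81 mod 10 = 1, so the number is invalid.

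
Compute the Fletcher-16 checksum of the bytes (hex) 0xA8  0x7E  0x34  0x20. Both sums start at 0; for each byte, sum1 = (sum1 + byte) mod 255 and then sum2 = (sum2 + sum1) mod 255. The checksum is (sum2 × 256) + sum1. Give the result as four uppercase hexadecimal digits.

Running sums (mod 255):
  after byte 0 (0xA8): sum1=168, sum2=168
  after byte 1 (0x7E): sum1=39, sum2=207
  after byte 2 (0x34): sum1=91, sum2=43
  after byte 3 (0x20): sum1=123, sum2=166
Checksum = sum2·256 + sum1 = 166·256 + 123 = 42619 = 0xA67B.

A67B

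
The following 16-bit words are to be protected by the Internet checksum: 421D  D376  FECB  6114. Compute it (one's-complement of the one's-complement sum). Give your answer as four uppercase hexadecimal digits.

One's-complement addition (fold any carry out of bit 15 back into bit 0):
  0x421D + 0xD376 = 0x11593 → wrap carry → 0x1594
  0x1594 + 0xFECB = 0x1145F → wrap carry → 0x1460
  0x1460 + 0x6114 = 0x07574
One's-complement sum = 0x7574.
Checksum = ~0x7574 & 0xFFFF = 0x8A8B.

8A8B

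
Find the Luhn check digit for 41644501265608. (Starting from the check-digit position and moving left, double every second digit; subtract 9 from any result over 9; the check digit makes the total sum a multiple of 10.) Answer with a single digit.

3

Partial digits right→left: 8 0 6 5 6 2 1 0 5 4 4 6 1 4
Double every second digit counting from the check-digit position (so the 1st, 3rd, 5th, ... of the partial from the right).
  doubled (with −9 where >9): 7 3 3 2 1 8 2 → sum 26
  kept as-is: 0 5 2 0 4 6 4 → sum 21
Total = 26 + 21 = 47.
Check digit = (10 − (47 mod 10)) mod 10 = 3.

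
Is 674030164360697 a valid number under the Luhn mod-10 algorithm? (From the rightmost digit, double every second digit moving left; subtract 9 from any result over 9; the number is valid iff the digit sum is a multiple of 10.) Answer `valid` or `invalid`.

From the right, keep odd positions and double even positions (subtract 9 from any doubled value over 9):
  doubled (positions 2,4,...): 9 0 6 3 0 0 5 → sum 23
  kept (positions 1,3,...): 7 6 6 4 1 3 4 6 → sum 37
Total = 60.
60 mod 10 = 0, so the number is valid.

valid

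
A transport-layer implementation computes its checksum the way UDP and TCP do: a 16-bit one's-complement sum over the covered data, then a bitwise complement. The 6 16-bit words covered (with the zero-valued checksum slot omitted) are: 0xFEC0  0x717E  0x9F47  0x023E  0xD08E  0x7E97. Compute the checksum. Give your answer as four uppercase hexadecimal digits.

One's-complement addition (fold any carry out of bit 15 back into bit 0):
  0xFEC0 + 0x717E = 0x1703E → wrap carry → 0x703F
  0x703F + 0x9F47 = 0x10F86 → wrap carry → 0x0F87
  0x0F87 + 0x023E = 0x011C5
  0x11C5 + 0xD08E = 0x0E253
  0xE253 + 0x7E97 = 0x160EA → wrap carry → 0x60EB
One's-complement sum = 0x60EB.
Checksum = ~0x60EB & 0xFFFF = 0x9F14.

9F14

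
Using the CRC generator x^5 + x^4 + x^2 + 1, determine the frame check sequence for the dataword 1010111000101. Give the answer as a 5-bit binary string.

Append 5 zeros: 101011100010100000. Divide by 110101 (XOR where the leading bit is 1):
  pos 0: 101011 XOR 110101 = 011110
  pos 1: 111101 XOR 110101 = 001000
  pos 3: 100000 XOR 110101 = 010101
  pos 4: 101010 XOR 110101 = 011111
  pos 5: 111111 XOR 110101 = 001010
  pos 7: 101001 XOR 110101 = 011100
  pos 8: 111000 XOR 110101 = 001101
  pos 10: 110100 XOR 110101 = 000001
Remainder (last 5 bits) = 00100. This is the CRC / FCS.

00100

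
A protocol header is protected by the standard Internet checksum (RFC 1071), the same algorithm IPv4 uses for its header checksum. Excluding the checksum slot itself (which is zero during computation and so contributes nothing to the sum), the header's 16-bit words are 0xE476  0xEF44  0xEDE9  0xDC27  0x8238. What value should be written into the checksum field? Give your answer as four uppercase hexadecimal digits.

DFF9

One's-complement addition (fold any carry out of bit 15 back into bit 0):
  0xE476 + 0xEF44 = 0x1D3BA → wrap carry → 0xD3BB
  0xD3BB + 0xEDE9 = 0x1C1A4 → wrap carry → 0xC1A5
  0xC1A5 + 0xDC27 = 0x19DCC → wrap carry → 0x9DCD
  0x9DCD + 0x8238 = 0x12005 → wrap carry → 0x2006
One's-complement sum = 0x2006.
Checksum = ~0x2006 & 0xFFFF = 0xDFF9.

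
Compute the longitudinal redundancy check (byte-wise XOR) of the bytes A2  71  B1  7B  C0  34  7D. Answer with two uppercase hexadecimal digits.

90

XOR the bytes together:
  start with 0xA2
  0xA2 ⊕ 0x71 = 0xD3
  0xD3 ⊕ 0xB1 = 0x62
  0x62 ⊕ 0x7B = 0x19
  0x19 ⊕ 0xC0 = 0xD9
  0xD9 ⊕ 0x34 = 0xED
  0xED ⊕ 0x7D = 0x90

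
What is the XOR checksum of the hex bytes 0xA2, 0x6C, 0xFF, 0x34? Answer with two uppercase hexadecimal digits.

XOR the bytes together:
  start with 0xA2
  0xA2 ⊕ 0x6C = 0xCE
  0xCE ⊕ 0xFF = 0x31
  0x31 ⊕ 0x34 = 0x05

05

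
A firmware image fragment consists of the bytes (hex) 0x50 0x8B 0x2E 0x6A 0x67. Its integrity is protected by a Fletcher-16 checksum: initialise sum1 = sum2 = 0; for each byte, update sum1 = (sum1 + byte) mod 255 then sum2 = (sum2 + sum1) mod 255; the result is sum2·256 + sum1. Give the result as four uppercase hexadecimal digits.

86DB

Running sums (mod 255):
  after byte 0 (0x50): sum1=80, sum2=80
  after byte 1 (0x8B): sum1=219, sum2=44
  after byte 2 (0x2E): sum1=10, sum2=54
  after byte 3 (0x6A): sum1=116, sum2=170
  after byte 4 (0x67): sum1=219, sum2=134
Checksum = sum2·256 + sum1 = 134·256 + 219 = 34523 = 0x86DB.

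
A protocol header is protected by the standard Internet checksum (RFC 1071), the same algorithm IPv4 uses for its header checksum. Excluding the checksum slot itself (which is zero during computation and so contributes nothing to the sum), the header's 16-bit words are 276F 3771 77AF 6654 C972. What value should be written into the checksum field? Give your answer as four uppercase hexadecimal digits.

F9A8

One's-complement addition (fold any carry out of bit 15 back into bit 0):
  0x276F + 0x3771 = 0x05EE0
  0x5EE0 + 0x77AF = 0x0D68F
  0xD68F + 0x6654 = 0x13CE3 → wrap carry → 0x3CE4
  0x3CE4 + 0xC972 = 0x10656 → wrap carry → 0x0657
One's-complement sum = 0x0657.
Checksum = ~0x0657 & 0xFFFF = 0xF9A8.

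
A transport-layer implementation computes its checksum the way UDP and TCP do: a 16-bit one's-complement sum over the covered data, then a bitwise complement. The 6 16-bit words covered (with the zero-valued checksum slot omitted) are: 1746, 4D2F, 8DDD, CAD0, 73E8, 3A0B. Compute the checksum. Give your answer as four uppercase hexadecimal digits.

One's-complement addition (fold any carry out of bit 15 back into bit 0):
  0x1746 + 0x4D2F = 0x06475
  0x6475 + 0x8DDD = 0x0F252
  0xF252 + 0xCAD0 = 0x1BD22 → wrap carry → 0xBD23
  0xBD23 + 0x73E8 = 0x1310B → wrap carry → 0x310C
  0x310C + 0x3A0B = 0x06B17
One's-complement sum = 0x6B17.
Checksum = ~0x6B17 & 0xFFFF = 0x94E8.

94E8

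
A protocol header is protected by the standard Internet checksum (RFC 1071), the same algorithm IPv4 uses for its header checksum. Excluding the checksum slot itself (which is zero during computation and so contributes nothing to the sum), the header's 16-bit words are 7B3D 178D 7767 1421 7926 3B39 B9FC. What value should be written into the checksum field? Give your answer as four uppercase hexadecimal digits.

One's-complement addition (fold any carry out of bit 15 back into bit 0):
  0x7B3D + 0x178D = 0x092CA
  0x92CA + 0x7767 = 0x10A31 → wrap carry → 0x0A32
  0x0A32 + 0x1421 = 0x01E53
  0x1E53 + 0x7926 = 0x09779
  0x9779 + 0x3B39 = 0x0D2B2
  0xD2B2 + 0xB9FC = 0x18CAE → wrap carry → 0x8CAF
One's-complement sum = 0x8CAF.
Checksum = ~0x8CAF & 0xFFFF = 0x7350.

7350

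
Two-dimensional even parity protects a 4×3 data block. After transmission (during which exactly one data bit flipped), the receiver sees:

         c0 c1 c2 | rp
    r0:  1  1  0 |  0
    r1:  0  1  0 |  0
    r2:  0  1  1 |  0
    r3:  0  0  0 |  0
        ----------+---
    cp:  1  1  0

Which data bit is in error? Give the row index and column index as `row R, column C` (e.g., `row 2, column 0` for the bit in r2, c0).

row 1, column 2

Recompute each row's even parity and compare to rp:
  r0: data parity 0, sent rp 0 → ok
  r1: data parity 1, sent rp 0 → mismatch
  r2: data parity 0, sent rp 0 → ok
  r3: data parity 0, sent rp 0 → ok
Recompute each column's even parity and compare to cp:
  c0: data parity 1, sent cp 1 → ok
  c1: data parity 1, sent cp 1 → ok
  c2: data parity 1, sent cp 0 → mismatch
Exactly one row (r1) and one column (c2) fail → the flipped bit is at their intersection.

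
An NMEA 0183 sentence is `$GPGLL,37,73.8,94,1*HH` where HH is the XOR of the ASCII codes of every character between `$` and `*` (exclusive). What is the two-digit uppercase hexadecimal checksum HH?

7A

XOR the ASCII codes of the payload characters:
  'G' = 0x47 → acc = 0x47
  'P' = 0x50 → acc = 0x17
  'G' = 0x47 → acc = 0x50
  'L' = 0x4C → acc = 0x1C
  'L' = 0x4C → acc = 0x50
  ',' = 0x2C → acc = 0x7C
  '3' = 0x33 → acc = 0x4F
  '7' = 0x37 → acc = 0x78
  ',' = 0x2C → acc = 0x54
  '7' = 0x37 → acc = 0x63
  '3' = 0x33 → acc = 0x50
  '.' = 0x2E → acc = 0x7E
  '8' = 0x38 → acc = 0x46
  ',' = 0x2C → acc = 0x6A
  '9' = 0x39 → acc = 0x53
  '4' = 0x34 → acc = 0x67
  ',' = 0x2C → acc = 0x4B
  '1' = 0x31 → acc = 0x7A
Checksum = 0x7A.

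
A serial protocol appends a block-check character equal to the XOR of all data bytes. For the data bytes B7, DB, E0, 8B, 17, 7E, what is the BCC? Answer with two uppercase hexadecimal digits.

XOR the bytes together:
  start with 0xB7
  0xB7 ⊕ 0xDB = 0x6C
  0x6C ⊕ 0xE0 = 0x8C
  0x8C ⊕ 0x8B = 0x07
  0x07 ⊕ 0x17 = 0x10
  0x10 ⊕ 0x7E = 0x6E

6E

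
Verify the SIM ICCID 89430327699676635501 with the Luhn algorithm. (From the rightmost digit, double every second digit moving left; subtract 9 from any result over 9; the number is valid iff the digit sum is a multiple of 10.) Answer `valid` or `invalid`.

From the right, keep odd positions and double even positions (subtract 9 from any doubled value over 9):
  doubled (positions 2,4,...): 0 1 3 5 9 3 4 0 8 7 → sum 40
  kept (positions 1,3,...): 1 5 3 6 6 9 7 3 3 9 → sum 52
Total = 92.
92 mod 10 = 2, so the number is invalid.

invalid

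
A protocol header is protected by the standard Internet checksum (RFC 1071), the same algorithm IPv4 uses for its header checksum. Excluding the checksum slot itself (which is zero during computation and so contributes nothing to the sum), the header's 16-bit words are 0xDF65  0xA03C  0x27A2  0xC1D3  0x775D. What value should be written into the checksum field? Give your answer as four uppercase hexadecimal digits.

1F8A

One's-complement addition (fold any carry out of bit 15 back into bit 0):
  0xDF65 + 0xA03C = 0x17FA1 → wrap carry → 0x7FA2
  0x7FA2 + 0x27A2 = 0x0A744
  0xA744 + 0xC1D3 = 0x16917 → wrap carry → 0x6918
  0x6918 + 0x775D = 0x0E075
One's-complement sum = 0xE075.
Checksum = ~0xE075 & 0xFFFF = 0x1F8A.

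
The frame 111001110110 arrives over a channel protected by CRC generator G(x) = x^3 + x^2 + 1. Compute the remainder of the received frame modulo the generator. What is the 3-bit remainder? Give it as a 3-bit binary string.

Modulo-2 division of 111001110110 by 1101:
  pos 0: 1110 XOR 1101 = 0011
  pos 2: 1101 XOR 1101 = 0000
  pos 6: 1101 XOR 1101 = 0000
Remainder = 010 (nonzero — an error is detected).

010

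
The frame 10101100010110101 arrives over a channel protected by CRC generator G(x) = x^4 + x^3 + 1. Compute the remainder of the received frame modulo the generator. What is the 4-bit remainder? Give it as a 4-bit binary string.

Modulo-2 division of 10101100010110101 by 11001:
  pos 0: 10101 XOR 11001 = 01100
  pos 1: 11001 XOR 11001 = 00000
  pos 9: 10110 XOR 11001 = 01111
  pos 10: 11111 XOR 11001 = 00110
  pos 12: 11001 XOR 11001 = 00000
Remainder = 0000 (zero — the frame passes the CRC check).

0000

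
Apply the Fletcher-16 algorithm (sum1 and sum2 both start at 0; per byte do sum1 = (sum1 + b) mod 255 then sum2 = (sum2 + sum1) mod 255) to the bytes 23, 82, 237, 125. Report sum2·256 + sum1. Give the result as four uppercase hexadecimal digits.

Running sums (mod 255):
  after byte 0 (23): sum1=23, sum2=23
  after byte 1 (82): sum1=105, sum2=128
  after byte 2 (237): sum1=87, sum2=215
  after byte 3 (125): sum1=212, sum2=172
Checksum = sum2·256 + sum1 = 172·256 + 212 = 44244 = 0xACD4.

ACD4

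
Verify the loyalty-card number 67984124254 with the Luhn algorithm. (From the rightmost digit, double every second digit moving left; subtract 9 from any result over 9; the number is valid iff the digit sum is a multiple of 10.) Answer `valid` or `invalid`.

valid

From the right, keep odd positions and double even positions (subtract 9 from any doubled value over 9):
  doubled (positions 2,4,...): 1 8 2 7 5 → sum 23
  kept (positions 1,3,...): 4 2 2 4 9 6 → sum 27
Total = 50.
50 mod 10 = 0, so the number is valid.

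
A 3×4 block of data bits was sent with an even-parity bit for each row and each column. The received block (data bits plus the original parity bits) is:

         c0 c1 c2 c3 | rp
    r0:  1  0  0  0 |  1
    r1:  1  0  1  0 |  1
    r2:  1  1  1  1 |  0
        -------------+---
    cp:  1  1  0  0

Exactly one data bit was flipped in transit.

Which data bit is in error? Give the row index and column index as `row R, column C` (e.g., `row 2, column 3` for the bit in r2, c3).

row 1, column 3

Recompute each row's even parity and compare to rp:
  r0: data parity 1, sent rp 1 → ok
  r1: data parity 0, sent rp 1 → mismatch
  r2: data parity 0, sent rp 0 → ok
Recompute each column's even parity and compare to cp:
  c0: data parity 1, sent cp 1 → ok
  c1: data parity 1, sent cp 1 → ok
  c2: data parity 0, sent cp 0 → ok
  c3: data parity 1, sent cp 0 → mismatch
Exactly one row (r1) and one column (c3) fail → the flipped bit is at their intersection.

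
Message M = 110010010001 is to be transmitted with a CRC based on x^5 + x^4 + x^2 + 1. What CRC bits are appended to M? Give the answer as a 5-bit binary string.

10011

Append 5 zeros: 11001001000100000. Divide by 110101 (XOR where the leading bit is 1):
  pos 0: 110010 XOR 110101 = 000111
  pos 3: 111010 XOR 110101 = 001111
  pos 5: 111100 XOR 110101 = 001001
  pos 7: 100110 XOR 110101 = 010011
  pos 8: 100110 XOR 110101 = 010011
  pos 9: 100110 XOR 110101 = 010011
  pos 10: 100110 XOR 110101 = 010011
  pos 11: 100110 XOR 110101 = 010011
Remainder (last 5 bits) = 10011. This is the CRC / FCS.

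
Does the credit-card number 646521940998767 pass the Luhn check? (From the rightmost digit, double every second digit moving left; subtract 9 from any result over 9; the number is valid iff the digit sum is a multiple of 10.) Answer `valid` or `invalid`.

From the right, keep odd positions and double even positions (subtract 9 from any doubled value over 9):
  doubled (positions 2,4,...): 3 7 9 8 2 1 8 → sum 38
  kept (positions 1,3,...): 7 7 9 0 9 2 6 6 → sum 46
Total = 84.
84 mod 10 = 4, so the number is invalid.

invalid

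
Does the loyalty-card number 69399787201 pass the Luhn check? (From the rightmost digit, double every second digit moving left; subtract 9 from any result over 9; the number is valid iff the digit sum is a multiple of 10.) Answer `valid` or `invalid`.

From the right, keep odd positions and double even positions (subtract 9 from any doubled value over 9):
  doubled (positions 2,4,...): 0 5 5 9 9 → sum 28
  kept (positions 1,3,...): 1 2 8 9 3 6 → sum 29
Total = 57.
57 mod 10 = 7, so the number is invalid.

invalid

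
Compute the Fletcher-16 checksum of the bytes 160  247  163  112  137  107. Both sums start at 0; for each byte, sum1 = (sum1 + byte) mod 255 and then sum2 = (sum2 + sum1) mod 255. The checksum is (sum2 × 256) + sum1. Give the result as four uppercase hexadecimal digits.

Running sums (mod 255):
  after byte 0 (160): sum1=160, sum2=160
  after byte 1 (247): sum1=152, sum2=57
  after byte 2 (163): sum1=60, sum2=117
  after byte 3 (112): sum1=172, sum2=34
  after byte 4 (137): sum1=54, sum2=88
  after byte 5 (107): sum1=161, sum2=249
Checksum = sum2·256 + sum1 = 249·256 + 161 = 63905 = 0xF9A1.

F9A1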